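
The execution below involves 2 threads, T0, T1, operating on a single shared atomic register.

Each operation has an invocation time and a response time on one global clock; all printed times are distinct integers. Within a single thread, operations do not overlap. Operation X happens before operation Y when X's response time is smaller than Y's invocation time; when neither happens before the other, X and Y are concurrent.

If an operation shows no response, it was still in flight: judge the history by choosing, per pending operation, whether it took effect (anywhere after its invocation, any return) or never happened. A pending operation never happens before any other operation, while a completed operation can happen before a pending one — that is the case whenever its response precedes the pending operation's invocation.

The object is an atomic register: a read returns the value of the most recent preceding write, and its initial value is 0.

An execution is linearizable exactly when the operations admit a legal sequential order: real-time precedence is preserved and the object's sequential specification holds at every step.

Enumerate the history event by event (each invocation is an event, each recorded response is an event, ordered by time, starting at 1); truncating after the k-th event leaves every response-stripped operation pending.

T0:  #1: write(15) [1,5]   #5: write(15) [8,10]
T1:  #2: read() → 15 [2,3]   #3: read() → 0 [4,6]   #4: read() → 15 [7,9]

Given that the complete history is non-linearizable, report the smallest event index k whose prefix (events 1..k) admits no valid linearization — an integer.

events 1..5 are still linearizable — one witness is #1, #2:
step 1: #1 write(15) — value 15
step 2: #2 read() → 15 — value 15
include event 6 — #3 responding at 6 — and every candidate order breaks
take #1, #2, #3: step 3 already fails, because #3 read() → 0 cannot occur there
take #2, #1, #3: step 1 already fails, because #2 read() → 15 cannot occur there

6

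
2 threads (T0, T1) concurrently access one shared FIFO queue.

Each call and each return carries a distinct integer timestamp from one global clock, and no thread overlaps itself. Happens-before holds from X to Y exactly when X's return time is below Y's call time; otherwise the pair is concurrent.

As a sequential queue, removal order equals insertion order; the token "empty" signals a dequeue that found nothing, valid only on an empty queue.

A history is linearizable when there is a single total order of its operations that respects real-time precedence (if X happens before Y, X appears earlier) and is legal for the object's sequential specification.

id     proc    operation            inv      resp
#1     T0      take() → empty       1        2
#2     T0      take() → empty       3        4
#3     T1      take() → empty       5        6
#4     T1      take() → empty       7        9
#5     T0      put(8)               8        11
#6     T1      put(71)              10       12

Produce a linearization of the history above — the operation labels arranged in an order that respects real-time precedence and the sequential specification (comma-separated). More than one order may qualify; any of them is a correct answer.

#1, #2, #3, #4, #5, #6

step 1: #1 take() → empty — queue <>
step 2: #2 take() → empty — queue <>
step 3: #3 take() → empty — queue <>
step 4: #4 take() → empty — queue <>
step 5: #5 put(8) — queue <8>
step 6: #6 put(71) — queue <8,71>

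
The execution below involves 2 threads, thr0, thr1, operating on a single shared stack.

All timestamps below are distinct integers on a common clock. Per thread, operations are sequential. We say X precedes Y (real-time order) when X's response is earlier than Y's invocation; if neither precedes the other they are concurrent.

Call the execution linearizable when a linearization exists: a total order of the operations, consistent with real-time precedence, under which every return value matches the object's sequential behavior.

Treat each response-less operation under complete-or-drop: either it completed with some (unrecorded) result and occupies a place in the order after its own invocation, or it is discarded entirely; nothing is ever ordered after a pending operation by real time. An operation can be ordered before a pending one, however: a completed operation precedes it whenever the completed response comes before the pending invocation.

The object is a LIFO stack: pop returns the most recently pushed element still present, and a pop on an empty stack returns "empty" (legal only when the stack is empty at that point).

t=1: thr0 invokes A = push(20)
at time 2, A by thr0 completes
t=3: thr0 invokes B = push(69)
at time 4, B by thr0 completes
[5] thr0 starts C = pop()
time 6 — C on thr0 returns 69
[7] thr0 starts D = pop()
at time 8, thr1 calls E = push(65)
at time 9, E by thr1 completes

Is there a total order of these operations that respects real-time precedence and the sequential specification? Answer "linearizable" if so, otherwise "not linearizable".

linearizable

one valid linearization: A, B, C, D, E
step 1: A push(20) — stack <20>
step 2: B push(69) — stack <20,69>
step 3: C pop() → 69 — stack <20>
step 4: D pop() (pending, included) — stack <>
step 5: E push(65) — stack <65>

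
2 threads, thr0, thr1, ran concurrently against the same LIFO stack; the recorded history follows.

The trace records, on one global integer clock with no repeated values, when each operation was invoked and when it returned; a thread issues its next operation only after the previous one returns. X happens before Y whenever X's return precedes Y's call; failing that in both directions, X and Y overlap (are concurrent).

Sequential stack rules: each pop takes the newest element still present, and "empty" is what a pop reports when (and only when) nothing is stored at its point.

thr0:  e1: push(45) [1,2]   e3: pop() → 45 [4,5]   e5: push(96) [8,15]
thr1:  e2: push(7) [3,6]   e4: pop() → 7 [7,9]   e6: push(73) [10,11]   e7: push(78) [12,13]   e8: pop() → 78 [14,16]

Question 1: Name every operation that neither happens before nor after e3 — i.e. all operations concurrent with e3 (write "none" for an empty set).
e2

e3 spans [4,5]: anything still running between times 4 and 5 counts as concurrent
e1 [1,2]: before
e2 [3,6]: concurrent
e4 [7,9]: after
e5 [8,15]: after
e6 [10,11]: after
e7 [12,13]: after
e8 [14,16]: after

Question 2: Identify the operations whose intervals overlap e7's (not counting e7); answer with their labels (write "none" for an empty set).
e5

overlap test against e7 [12,13]: concurrent iff the interval meets 12..13
e1 [1,2]: before
e2 [3,6]: before
e3 [4,5]: before
e4 [7,9]: before
e5 [8,15]: concurrent
e6 [10,11]: before
e8 [14,16]: after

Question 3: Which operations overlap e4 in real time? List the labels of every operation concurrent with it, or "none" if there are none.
e5

concurrent with e4 ([7,9]): every op whose interval crosses 7..9
e1 [1,2]: before
e2 [3,6]: before
e3 [4,5]: before
e5 [8,15]: concurrent
e6 [10,11]: after
e7 [12,13]: after
e8 [14,16]: after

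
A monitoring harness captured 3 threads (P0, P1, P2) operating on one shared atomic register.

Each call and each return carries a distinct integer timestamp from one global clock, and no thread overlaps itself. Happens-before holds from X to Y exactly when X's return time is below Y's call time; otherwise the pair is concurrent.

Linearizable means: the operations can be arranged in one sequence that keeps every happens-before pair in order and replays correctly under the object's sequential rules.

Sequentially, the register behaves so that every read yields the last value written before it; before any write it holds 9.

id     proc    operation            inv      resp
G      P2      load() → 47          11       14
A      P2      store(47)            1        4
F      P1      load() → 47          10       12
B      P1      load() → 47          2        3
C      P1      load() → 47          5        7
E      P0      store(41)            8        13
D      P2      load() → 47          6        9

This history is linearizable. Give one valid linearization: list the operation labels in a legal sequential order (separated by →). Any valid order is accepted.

after step 1 (A store(47)): value 47
after step 2 (B load() → 47): value 47
after step 3 (C load() → 47): value 47
after step 4 (D load() → 47): value 47
after step 5 (F load() → 47): value 47
after step 6 (G load() → 47): value 47
after step 7 (E store(41)): value 41

A → B → C → D → F → G → E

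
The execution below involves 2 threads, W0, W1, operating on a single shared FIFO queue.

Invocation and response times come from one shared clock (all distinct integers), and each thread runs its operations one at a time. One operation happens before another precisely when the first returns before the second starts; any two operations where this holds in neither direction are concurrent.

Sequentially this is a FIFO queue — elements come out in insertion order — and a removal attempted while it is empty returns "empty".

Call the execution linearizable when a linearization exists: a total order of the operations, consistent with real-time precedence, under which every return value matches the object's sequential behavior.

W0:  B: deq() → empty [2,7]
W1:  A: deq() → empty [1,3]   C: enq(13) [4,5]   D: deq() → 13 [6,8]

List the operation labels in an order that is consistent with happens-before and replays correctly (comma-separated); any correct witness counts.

A, B, C, D

1. A deq() → empty, leaving queue <>
2. B deq() → empty, leaving queue <>
3. C enq(13), leaving queue <13>
4. D deq() → 13, leaving queue <>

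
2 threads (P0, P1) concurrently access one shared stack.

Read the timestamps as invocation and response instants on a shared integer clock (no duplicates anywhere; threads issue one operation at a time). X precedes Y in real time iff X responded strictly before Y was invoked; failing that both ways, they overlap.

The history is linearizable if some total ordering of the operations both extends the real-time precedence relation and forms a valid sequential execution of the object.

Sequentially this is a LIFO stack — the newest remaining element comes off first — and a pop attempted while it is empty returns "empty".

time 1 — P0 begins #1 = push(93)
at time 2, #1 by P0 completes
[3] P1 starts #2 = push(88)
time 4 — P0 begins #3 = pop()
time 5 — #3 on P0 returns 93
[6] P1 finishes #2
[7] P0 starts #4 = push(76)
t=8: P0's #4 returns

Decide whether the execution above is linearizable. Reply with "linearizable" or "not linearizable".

linearizable

witness order: #1, #3, #2, #4
step 1: #1 push(93) — stack <93>
step 2: #3 pop() → 93 — stack <>
step 3: #2 push(88) — stack <88>
step 4: #4 push(76) — stack <88,76>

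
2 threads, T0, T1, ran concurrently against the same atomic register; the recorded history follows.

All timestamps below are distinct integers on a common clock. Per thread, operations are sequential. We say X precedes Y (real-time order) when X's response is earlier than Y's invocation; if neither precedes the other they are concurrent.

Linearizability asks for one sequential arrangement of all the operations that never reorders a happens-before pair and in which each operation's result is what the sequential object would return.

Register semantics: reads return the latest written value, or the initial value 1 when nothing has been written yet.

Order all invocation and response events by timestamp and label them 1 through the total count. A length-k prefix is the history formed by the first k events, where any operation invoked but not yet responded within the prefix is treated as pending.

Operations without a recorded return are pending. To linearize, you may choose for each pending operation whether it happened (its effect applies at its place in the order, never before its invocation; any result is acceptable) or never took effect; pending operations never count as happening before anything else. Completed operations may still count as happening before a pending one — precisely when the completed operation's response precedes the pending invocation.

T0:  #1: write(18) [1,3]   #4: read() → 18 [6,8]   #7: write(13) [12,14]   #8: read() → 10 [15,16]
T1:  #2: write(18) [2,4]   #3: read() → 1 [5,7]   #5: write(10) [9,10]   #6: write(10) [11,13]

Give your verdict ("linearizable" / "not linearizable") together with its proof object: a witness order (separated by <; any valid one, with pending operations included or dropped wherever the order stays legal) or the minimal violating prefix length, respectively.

not linearizable — minimal violating prefix: 7 events

through event 6 a valid linearization exists; event 7 (#3 responding at time 7) ends that
no legal order exists: 2 real-time-consistent candidates over 3 completed atomic register operations, all rejected
completion choices over the 1 pending operation (#4) were checked; none helps
take #1, #2, #3 (pending dropped): step 3 already fails, because #3 read() → 1 cannot occur there
take #2, #1, #3 (pending dropped): step 3 already fails, because #3 read() → 1 cannot occur there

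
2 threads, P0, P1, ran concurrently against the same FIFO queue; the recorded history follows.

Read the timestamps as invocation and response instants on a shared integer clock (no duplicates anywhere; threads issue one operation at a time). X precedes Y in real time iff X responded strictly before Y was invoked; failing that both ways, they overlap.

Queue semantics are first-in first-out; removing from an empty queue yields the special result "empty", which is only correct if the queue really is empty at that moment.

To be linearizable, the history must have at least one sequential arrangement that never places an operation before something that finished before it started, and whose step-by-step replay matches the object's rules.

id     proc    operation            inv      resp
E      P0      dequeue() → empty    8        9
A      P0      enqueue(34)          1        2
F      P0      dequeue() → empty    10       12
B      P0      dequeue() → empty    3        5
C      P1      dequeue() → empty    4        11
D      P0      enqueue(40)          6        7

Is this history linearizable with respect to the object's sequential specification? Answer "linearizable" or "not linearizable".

not linearizable

the violation lands at event 9, E's response at time 9: events 1..8 linearize, events 1..9 do not
a single order respects real time; the 4 completed FIFO queue operations fail replay along it
every completion of the 1 pending operation (C) was checked; none linearizes
sample order A, B, D, E (pending dropped) stalls at step 2 — B dequeue() → empty has no legal effect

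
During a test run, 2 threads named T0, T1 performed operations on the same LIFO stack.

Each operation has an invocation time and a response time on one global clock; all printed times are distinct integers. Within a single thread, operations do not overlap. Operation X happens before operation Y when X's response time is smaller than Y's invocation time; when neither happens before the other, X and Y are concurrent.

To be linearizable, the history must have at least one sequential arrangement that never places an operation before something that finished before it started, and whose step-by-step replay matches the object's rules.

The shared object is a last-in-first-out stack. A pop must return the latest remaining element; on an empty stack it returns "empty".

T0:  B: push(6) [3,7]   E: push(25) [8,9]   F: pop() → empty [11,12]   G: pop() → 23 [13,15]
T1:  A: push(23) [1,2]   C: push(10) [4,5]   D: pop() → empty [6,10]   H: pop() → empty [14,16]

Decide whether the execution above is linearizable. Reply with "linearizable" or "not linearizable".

already the first 10 events (up to D's response at time 10) admit no linearization; the first 9 still do
every one of the 5 real-time-consistent orders over 5 completed LIFO stack ops fails the sequential spec
one such order, A, B, C, D, E, breaks at step 4 where D pop() → empty is illegal
one such order, A, B, C, E, D, breaks at step 5 where D pop() → empty is illegal

not linearizable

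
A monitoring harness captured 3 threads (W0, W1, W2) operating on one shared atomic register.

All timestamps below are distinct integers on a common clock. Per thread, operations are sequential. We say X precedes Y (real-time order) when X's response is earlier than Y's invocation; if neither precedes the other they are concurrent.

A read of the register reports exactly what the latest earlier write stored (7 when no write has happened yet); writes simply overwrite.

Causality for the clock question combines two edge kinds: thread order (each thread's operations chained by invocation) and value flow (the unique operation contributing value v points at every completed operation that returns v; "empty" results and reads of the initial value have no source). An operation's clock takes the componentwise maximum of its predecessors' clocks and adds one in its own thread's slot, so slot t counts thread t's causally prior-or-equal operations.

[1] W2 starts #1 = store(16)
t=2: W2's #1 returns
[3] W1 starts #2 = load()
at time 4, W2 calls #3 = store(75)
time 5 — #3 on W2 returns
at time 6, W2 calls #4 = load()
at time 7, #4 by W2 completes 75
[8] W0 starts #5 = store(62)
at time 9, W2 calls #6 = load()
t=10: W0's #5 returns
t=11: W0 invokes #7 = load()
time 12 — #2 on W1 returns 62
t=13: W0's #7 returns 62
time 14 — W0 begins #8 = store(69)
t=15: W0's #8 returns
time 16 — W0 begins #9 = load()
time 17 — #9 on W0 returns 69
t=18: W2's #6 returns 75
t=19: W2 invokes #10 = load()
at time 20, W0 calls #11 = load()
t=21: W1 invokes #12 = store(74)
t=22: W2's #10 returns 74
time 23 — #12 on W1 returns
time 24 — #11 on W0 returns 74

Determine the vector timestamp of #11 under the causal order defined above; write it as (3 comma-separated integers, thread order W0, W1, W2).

(5, 2, 0)

VC(#1, invoked at 1): no causal predecessors; +1 on W2 → (0, 0, 1)
VC(#5, invoked at 8): no causal predecessors; +1 on W0 → (1, 0, 0)
#3 (invocation 4): componentwise max over VC(#1)=(0, 0, 1), +1 at W2, giving (0, 0, 2)
#2 (invocation 3): componentwise max over VC(#5)=(1, 0, 0), +1 at W1, giving (1, 1, 0)
#7 (invocation 11): componentwise max over VC(#5)=(1, 0, 0), +1 at W0, giving (2, 0, 0)
#4 (invocation 6): componentwise max over VC(#3)=(0, 0, 2), +1 at W2, giving (0, 0, 3)
#12 (invocation 21): componentwise max over VC(#2)=(1, 1, 0), +1 at W1, giving (1, 2, 0)
#8 (invocation 14): componentwise max over VC(#7)=(2, 0, 0), +1 at W0, giving (3, 0, 0)
#6 (invocation 9): componentwise max over VC(#3)=(0, 0, 2), VC(#4)=(0, 0, 3), +1 at W2, giving (0, 0, 4)
#9 (invocation 16): componentwise max over VC(#8)=(3, 0, 0), +1 at W0, giving (4, 0, 0)
#11 (invocation 20): componentwise max over VC(#9)=(4, 0, 0), VC(#12)=(1, 2, 0), +1 at W0, giving (5, 2, 0)
#10 (invocation 19): componentwise max over VC(#6)=(0, 0, 4), VC(#12)=(1, 2, 0), +1 at W2, giving (1, 2, 5)
target: VC(#11) = (5, 2, 0)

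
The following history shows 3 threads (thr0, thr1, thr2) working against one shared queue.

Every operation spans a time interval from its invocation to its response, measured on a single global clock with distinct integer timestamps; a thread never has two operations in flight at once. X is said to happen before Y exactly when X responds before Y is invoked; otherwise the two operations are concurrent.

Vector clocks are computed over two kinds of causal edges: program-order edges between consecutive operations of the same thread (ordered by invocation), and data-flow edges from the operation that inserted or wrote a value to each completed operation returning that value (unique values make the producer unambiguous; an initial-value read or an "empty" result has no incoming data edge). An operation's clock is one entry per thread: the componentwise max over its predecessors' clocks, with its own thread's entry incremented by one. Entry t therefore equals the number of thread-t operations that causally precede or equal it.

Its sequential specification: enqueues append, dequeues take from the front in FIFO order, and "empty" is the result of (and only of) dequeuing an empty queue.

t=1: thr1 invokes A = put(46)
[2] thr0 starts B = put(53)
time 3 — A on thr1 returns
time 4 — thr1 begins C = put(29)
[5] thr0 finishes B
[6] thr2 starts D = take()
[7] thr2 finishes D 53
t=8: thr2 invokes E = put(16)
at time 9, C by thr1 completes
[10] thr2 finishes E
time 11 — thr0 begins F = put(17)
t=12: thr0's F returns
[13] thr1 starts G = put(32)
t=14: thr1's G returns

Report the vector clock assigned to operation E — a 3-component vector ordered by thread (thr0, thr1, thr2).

VC(A, invoked at 1): no causal predecessors; +1 on thr1 → (0, 1, 0)
VC(B, invoked at 2): no causal predecessors; +1 on thr0 → (1, 0, 0)
from VC(A)=(0, 1, 0), C (invoked 4) maxes components and bumps thr1 → (0, 2, 0)
from VC(B)=(1, 0, 0), D (invoked 6) maxes components and bumps thr2 → (1, 0, 1)
from VC(B)=(1, 0, 0), F (invoked 11) maxes components and bumps thr0 → (2, 0, 0)
from VC(C)=(0, 2, 0), G (invoked 13) maxes components and bumps thr1 → (0, 3, 0)
from VC(D)=(1, 0, 1), E (invoked 8) maxes components and bumps thr2 → (1, 0, 2)
target: VC(E) = (1, 0, 2)

(1, 0, 2)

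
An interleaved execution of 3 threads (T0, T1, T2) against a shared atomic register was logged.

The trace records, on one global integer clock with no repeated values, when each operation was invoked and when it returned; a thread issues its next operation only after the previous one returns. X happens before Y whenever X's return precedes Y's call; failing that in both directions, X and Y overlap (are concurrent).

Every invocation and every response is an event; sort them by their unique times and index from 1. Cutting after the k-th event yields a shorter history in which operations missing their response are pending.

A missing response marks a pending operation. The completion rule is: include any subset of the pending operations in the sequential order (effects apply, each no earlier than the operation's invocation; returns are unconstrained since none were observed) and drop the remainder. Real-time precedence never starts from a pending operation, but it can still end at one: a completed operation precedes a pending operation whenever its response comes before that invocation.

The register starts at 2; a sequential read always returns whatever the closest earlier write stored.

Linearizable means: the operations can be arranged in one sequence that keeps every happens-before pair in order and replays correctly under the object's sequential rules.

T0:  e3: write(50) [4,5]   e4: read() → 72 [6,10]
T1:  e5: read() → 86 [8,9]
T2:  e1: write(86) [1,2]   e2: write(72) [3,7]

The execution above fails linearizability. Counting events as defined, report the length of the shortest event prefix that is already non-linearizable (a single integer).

one valid order for events 1..8 is e1, e2, e3:
after step 1 (e1 write(86)): value 86
after step 2 (e2 write(72)): value 72
after step 3 (e3 write(50)): value 50
event 9 — e5's response, time 9 — after it, nothing linearizes
no escape via the 1 pending operation (e4): every completion choice fails
for example e1, e2, e3, e5 (pending dropped) fails at step 4: e5 read() → 86 is not legal there
for example e1, e3, e2, e5 (pending dropped) fails at step 4: e5 read() → 86 is not legal there

9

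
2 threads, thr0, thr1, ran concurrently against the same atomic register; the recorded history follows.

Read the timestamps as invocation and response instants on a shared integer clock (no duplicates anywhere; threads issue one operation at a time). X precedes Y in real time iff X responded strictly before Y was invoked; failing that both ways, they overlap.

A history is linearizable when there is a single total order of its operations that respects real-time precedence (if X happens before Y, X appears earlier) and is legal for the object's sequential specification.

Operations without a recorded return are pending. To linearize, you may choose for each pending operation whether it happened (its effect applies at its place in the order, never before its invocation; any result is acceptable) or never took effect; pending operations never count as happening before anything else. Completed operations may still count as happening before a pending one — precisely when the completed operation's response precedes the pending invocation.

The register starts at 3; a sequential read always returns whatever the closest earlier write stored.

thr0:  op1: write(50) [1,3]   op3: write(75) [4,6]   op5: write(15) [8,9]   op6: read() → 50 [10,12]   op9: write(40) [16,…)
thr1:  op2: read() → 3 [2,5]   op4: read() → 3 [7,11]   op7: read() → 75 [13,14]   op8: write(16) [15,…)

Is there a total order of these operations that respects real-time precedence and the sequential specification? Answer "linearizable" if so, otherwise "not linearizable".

cut after 10 events: linearizable; cut after 11 events (op4 responds, time 11): not linearizable
the 5 completed operations admit 6 real-time orders; each fails the atomic register replay
every completion of the 1 pending operation (op6) was checked; none linearizes
sample order op1, op2, op3, op4, op5 (pending dropped) stalls at step 2 — op2 read() → 3 has no legal effect
sample order op1, op2, op3, op5, op4 (pending dropped) stalls at step 2 — op2 read() → 3 has no legal effect

not linearizable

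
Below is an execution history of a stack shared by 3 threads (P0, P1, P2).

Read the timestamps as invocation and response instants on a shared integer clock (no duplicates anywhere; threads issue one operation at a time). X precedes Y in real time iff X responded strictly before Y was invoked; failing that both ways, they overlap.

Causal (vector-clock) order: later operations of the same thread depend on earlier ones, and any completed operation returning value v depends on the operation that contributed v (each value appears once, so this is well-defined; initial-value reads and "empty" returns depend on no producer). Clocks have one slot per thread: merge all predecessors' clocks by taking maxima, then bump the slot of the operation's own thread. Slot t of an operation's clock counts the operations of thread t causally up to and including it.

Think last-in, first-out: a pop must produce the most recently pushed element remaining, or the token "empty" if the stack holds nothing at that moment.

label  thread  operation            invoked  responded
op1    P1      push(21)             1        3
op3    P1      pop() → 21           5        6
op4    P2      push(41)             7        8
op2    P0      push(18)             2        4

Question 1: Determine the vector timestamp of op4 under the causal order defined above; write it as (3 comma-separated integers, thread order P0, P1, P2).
(0, 0, 1)

VC(op4, invoked at 7): no causal predecessors; +1 on P2 → (0, 0, 1)
VC(op1, invoked at 1): no causal predecessors; +1 on P1 → (0, 1, 0)
VC(op2, invoked at 2): no causal predecessors; +1 on P0 → (1, 0, 0)
invoked at 5, op3 merges VC(op1)=(0, 1, 0) and bumps P1's slot → (0, 2, 0)
target: VC(op4) = (0, 0, 1)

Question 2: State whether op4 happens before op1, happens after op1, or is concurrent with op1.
after

op4 spans [7,8], op1 spans [1,3]
resp(op1)=3 < inv(op4)=7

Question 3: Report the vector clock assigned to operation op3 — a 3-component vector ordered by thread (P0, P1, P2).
(0, 2, 0)

root op op4, invoked 7: fresh clock plus P2's own tick → (0, 0, 1)
root op op1, invoked 1: fresh clock plus P1's own tick → (0, 1, 0)
root op op2, invoked 2: fresh clock plus P0's own tick → (1, 0, 0)
VC(op3, invoked at 5): max of VC(op1)=(0, 1, 0), then +1 on thread P1 → (0, 2, 0)
target: VC(op3) = (0, 2, 0)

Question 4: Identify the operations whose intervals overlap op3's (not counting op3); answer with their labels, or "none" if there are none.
none

op3 spans [5,6]; an op avoiding the whole window 5..6 is ordered, any other is concurrent
op1 [1,3]: before
op2 [2,4]: before
op4 [7,8]: after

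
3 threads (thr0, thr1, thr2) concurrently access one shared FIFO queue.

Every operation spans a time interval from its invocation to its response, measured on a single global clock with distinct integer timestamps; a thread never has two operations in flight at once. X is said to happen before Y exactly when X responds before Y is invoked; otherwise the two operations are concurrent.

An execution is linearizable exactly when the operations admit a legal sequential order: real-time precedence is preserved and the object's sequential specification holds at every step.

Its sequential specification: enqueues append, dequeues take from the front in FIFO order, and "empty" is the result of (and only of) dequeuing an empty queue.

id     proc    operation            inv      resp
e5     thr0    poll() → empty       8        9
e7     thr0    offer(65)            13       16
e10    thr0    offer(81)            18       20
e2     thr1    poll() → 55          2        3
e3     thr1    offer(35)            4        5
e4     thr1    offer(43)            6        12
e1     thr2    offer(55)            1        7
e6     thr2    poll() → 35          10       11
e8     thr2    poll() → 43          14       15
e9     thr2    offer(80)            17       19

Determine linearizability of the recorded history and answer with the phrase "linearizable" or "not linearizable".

not linearizable

the violation lands at event 9, e5's response at time 9: events 1..8 linearize, events 1..9 do not
4 completed operations, 3 real-time-consistent orders — every FIFO queue replay fails
completion choices over the 1 pending operation (e4) were checked; none helps
for example e1, e2, e3, e5 (pending dropped) fails at step 4: e5 poll() → empty is not legal there
for example e2, e1, e3, e5 (pending dropped) fails at step 1: e2 poll() → 55 is not legal there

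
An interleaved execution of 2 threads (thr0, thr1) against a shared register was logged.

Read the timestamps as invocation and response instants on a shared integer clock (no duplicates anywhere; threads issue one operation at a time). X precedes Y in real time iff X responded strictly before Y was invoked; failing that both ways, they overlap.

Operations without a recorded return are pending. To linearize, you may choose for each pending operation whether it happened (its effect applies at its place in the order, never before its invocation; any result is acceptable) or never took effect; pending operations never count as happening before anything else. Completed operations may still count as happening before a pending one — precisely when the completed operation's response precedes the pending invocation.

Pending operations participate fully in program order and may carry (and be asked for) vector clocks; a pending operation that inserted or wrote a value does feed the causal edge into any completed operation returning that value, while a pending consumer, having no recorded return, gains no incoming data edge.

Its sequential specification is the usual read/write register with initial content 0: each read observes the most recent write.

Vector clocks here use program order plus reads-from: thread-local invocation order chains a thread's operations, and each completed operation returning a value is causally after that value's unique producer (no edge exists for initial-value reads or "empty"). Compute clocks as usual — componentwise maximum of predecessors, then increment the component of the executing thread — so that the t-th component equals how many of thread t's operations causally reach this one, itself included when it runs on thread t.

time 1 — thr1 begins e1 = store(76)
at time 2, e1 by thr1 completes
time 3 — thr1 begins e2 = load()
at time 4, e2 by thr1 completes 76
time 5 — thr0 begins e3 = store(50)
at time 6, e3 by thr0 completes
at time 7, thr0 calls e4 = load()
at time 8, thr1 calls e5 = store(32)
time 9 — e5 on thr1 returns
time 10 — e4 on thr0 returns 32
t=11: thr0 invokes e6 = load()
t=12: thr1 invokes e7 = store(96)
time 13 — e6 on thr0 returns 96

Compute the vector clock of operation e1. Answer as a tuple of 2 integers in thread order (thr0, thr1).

no predecessors for e1 (invoked 1): thr1 increments from zero → (0, 1)
no predecessors for e3 (invoked 5): thr0 increments from zero → (1, 0)
merge at e2 (invoked 3): VC(e1)=(0, 1), own-thread bump on thr1 → (0, 2)
merge at e5 (invoked 8): VC(e2)=(0, 2), own-thread bump on thr1 → (0, 3)
merge at e7 (invoked 12): VC(e5)=(0, 3), own-thread bump on thr1 → (0, 4)
merge at e4 (invoked 7): VC(e3)=(1, 0), VC(e5)=(0, 3), own-thread bump on thr0 → (2, 3)
merge at e6 (invoked 11): VC(e4)=(2, 3), VC(e7)=(0, 4), own-thread bump on thr0 → (3, 4)
target: VC(e1) = (0, 1)

(0, 1)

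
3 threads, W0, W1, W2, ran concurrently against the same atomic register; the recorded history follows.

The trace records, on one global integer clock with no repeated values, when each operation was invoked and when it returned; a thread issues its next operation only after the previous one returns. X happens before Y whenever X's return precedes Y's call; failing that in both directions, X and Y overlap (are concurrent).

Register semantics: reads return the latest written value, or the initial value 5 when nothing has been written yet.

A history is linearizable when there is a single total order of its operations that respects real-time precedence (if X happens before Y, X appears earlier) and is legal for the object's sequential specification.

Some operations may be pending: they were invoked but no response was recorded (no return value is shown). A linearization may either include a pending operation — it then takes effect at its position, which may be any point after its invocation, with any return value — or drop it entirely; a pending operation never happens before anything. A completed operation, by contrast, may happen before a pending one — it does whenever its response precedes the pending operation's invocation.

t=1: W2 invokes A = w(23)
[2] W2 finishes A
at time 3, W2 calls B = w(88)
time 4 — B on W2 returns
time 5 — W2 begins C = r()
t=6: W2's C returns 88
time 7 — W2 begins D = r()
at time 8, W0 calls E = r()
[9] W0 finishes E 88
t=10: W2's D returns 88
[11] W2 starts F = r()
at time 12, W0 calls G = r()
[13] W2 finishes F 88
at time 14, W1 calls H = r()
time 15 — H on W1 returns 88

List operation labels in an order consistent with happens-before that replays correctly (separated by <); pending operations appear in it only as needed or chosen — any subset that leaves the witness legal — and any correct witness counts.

A < B < C < D < E < F < G < H

1. A w(23), leaving value 23
2. B w(88), leaving value 88
3. C r() → 88, leaving value 88
4. D r() → 88, leaving value 88
5. E r() → 88, leaving value 88
6. F r() → 88, leaving value 88
7. G r() (pending, included), leaving value 88
8. H r() → 88, leaving value 88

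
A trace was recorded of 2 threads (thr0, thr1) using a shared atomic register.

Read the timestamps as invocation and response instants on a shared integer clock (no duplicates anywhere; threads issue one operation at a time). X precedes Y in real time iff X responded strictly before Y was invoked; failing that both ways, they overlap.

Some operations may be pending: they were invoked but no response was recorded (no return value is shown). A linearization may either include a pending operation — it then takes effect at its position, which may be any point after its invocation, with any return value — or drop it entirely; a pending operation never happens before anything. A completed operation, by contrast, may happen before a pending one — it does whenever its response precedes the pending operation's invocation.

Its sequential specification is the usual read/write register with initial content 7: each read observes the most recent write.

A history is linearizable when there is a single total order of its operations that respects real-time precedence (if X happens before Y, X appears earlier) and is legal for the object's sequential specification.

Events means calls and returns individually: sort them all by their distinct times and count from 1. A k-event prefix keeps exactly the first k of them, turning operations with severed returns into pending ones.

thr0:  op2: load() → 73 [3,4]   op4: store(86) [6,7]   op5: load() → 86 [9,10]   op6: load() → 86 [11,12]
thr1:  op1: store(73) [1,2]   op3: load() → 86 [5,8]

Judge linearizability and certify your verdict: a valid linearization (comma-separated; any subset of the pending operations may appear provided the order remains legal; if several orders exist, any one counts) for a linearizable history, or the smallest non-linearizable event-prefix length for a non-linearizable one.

linearizable — witness: op1, op2, op4, op3, op5, op6

after step 1 (op1 store(73)): value 73
after step 2 (op2 load() → 73): value 73
after step 3 (op4 store(86)): value 86
after step 4 (op3 load() → 86): value 86
after step 5 (op5 load() → 86): value 86
after step 6 (op6 load() → 86): value 86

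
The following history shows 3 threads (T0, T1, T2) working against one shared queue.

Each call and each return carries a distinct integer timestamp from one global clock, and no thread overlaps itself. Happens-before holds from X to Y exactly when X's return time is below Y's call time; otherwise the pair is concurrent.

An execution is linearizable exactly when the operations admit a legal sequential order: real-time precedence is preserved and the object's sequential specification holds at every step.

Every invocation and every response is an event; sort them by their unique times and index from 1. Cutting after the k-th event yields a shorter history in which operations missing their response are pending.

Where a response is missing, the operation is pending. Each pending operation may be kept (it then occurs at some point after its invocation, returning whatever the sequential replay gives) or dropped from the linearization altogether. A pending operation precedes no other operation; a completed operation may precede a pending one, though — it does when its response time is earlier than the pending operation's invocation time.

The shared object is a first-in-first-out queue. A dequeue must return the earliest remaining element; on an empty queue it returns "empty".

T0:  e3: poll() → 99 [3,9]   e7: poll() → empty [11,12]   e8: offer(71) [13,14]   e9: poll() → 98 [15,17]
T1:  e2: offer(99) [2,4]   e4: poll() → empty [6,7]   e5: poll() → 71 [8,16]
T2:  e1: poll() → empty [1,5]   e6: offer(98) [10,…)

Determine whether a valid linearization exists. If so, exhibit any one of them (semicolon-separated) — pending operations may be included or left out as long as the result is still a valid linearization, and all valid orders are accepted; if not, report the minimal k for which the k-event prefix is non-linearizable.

after step 1 (e1 poll() → empty): queue <>
after step 2 (e2 offer(99)): queue <99>
after step 3 (e3 poll() → 99): queue <>
after step 4 (e4 poll() → empty): queue <>
after step 5 (e7 poll() → empty): queue <>
after step 6 (e6 offer(98) (pending, included)): queue <98>
after step 7 (e8 offer(71)): queue <98,71>
after step 8 (e9 poll() → 98): queue <71>
after step 9 (e5 poll() → 71): queue <>

linearizable — witness: e1; e2; e3; e4; e7; e6; e8; e9; e5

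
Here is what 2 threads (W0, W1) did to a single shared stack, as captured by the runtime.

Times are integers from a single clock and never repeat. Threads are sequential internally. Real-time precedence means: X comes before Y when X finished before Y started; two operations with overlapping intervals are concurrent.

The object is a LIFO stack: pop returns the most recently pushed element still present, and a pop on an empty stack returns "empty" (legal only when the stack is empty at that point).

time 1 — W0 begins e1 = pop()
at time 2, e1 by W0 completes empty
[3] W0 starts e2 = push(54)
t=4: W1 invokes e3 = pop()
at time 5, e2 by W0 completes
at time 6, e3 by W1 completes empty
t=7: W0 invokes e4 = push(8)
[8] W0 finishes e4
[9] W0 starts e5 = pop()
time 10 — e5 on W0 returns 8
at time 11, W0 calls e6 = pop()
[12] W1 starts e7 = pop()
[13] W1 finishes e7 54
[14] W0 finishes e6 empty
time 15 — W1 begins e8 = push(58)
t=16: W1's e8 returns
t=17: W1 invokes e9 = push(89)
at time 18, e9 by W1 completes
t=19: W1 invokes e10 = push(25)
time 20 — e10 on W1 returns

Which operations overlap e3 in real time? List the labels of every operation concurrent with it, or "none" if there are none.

e2

overlap test against e3 [4,6]: concurrent iff the interval meets 4..6
e1 [1,2]: before
e2 [3,5]: concurrent
e4 [7,8]: after
e5 [9,10]: after
e6 [11,14]: after
e7 [12,13]: after
e8 [15,16]: after
e9 [17,18]: after
e10 [19,20]: after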